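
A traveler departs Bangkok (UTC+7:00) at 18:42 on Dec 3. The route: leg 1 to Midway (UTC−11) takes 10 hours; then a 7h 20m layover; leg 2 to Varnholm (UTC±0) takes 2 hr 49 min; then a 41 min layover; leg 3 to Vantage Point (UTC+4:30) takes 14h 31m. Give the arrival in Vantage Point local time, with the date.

Convert departure to UTC: 18:42 − 7:00 = 11:42 UTC on Dec 3.
Add 10 hours leg 1 → 21:42 UTC.
Add 7 hours 20 minutes layover in Midway → 05:02 UTC (Dec 4).
Add 2 hours and 49 minutes leg 2 → 07:51 UTC.
Add 41 minutes layover in Varnholm → 08:32 UTC.
Add 14 hours and 31 minutes leg 3 → 23:03 UTC.
Vantage Point is UTC+4:30, so local arrival = 23:03 + 4:30 = 03:33 on Dec 5.

03:33 on December 5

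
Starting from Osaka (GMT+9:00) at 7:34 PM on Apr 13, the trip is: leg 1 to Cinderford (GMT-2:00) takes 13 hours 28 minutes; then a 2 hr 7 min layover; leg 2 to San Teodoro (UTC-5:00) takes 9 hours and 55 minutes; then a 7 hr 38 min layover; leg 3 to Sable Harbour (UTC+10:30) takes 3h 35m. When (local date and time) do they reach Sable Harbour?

9:47 AM on April 15

Convert departure to UTC: 7:34 PM − 9:00 = 10:34 AM UTC on Apr 13.
Add 13 hours 28 minutes leg 1 → 12:02 AM UTC (Apr 14).
Add 2 hours 7 minutes layover in Cinderford → 2:09 AM UTC.
Add 9 hours and 55 minutes leg 2 → 12:04 PM UTC.
Add 7 hours 38 minutes layover in San Teodoro → 7:42 PM UTC.
Add 3 hours 35 minutes leg 3 → 11:17 PM UTC.
Sable Harbour is UTC+10:30, so local arrival = 11:17 PM + 10:30 = 9:47 AM on Apr 15.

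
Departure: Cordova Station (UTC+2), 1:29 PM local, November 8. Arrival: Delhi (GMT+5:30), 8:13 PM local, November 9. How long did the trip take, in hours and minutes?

Departure in UTC: 1:29 PM − 2:00 = 11:29 AM on Nov 8.
Arrival in UTC: 8:13 PM − 5:30 = 2:43 PM on Nov 9.
Elapsed = 2:43 PM − 11:29 AM (+1 day) = 27 hours 14 minutes.

27 hours 14 minutes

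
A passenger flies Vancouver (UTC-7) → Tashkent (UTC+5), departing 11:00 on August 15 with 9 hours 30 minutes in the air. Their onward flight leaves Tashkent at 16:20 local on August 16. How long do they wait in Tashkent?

Convert departure to UTC: 11:00 + 7:00 = 18:00 UTC on Aug 15.
Add 9 hours 30 minutes flight time → 03:30 UTC (Aug 16).
Tashkent is UTC+5:00, so local arrival = 03:30 + 5:00 = 08:30 on Aug 16.
Layover = 16:20 − 08:30 = 7 hours 50 minutes.

7 hours 50 minutes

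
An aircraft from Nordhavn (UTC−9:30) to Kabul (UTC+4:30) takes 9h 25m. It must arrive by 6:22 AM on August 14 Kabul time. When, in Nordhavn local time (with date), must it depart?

Target arrival in UTC: 6:22 AM − 4:30 = 1:52 AM on Aug 14.
Subtract 9 hours 25 minutes → departure 4:27 PM UTC on Aug 13.
Nordhavn is UTC−9:30: 4:27 PM − 9:30 = 6:57 AM on Aug 13.

6:57 AM on Aug 13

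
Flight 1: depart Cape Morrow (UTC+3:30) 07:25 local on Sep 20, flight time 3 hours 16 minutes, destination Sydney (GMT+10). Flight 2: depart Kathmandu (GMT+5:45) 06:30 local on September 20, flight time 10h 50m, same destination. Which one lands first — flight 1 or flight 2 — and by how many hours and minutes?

the first, by 4 hours 24 minutes

Flight 1 in UTC: 07:25 − 3:30 = 03:55 on Sep 20.
+3 hours and 16 minutes → arrive 07:11 UTC on Sep 20.
Flight 2 in UTC: 06:30 − 5:45 = 00:45 on Sep 20.
+10 hours 50 minutes → arrive 11:35 UTC on Sep 20.
Flight 1 lands earlier by 4 hours 24 minutes.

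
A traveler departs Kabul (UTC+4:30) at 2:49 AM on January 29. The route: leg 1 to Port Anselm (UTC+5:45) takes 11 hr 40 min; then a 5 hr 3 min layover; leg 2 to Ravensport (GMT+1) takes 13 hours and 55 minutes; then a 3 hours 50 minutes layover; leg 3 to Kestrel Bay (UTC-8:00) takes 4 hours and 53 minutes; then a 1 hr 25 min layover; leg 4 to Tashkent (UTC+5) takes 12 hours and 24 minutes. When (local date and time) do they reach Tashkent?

Convert departure to UTC: 2:49 AM − 4:30 = 10:19 PM UTC on Jan 28.
Add 11 hours and 40 minutes leg 1 → 9:59 AM UTC (Jan 29).
Add 5 hours 3 minutes layover in Port Anselm → 3:02 PM UTC.
Add 13 hours and 55 minutes leg 2 → 4:57 AM UTC (Jan 30).
Add 3 hours and 50 minutes layover in Ravensport → 8:47 AM UTC.
Add 4 hours 53 minutes leg 3 → 1:40 PM UTC.
Add 1 hour 25 minutes layover in Kestrel Bay → 3:05 PM UTC.
Add 12 hours and 24 minutes leg 4 → 3:29 AM UTC (Jan 31).
Tashkent is UTC+5:00, so local arrival = 3:29 AM + 5:00 = 8:29 AM on Jan 31.

8:29 AM on January 31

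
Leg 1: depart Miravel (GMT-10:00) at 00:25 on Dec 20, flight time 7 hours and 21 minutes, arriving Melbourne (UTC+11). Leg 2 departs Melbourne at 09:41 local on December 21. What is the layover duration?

Convert departure to UTC: 00:25 + 10:00 = 10:25 UTC on Dec 20.
Add 7 hours 21 minutes flight time → 17:46 UTC.
Melbourne is UTC+11:00, so local arrival = 17:46 + 11:00 = 04:46 on Dec 21.
Layover = 09:41 − 04:46 = 4 hours 55 minutes.

4 hours 55 minutes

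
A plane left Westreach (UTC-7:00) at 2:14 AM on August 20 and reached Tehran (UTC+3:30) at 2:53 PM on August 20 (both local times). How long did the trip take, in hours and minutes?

Departure in UTC: 2:14 AM + 7:00 = 9:14 AM on Aug 20.
Arrival in UTC: 2:53 PM − 3:30 = 11:23 AM on Aug 20.
Elapsed = 11:23 AM − 9:14 AM = 2 hours 9 minutes.

2 hours 9 minutes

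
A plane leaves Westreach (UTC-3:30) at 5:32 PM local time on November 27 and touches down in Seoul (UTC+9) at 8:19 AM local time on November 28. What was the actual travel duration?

Departure in UTC: 5:32 PM + 3:30 = 9:02 PM on Nov 27.
Arrival in UTC: 8:19 AM − 9:00 = 11:19 PM on Nov 27.
Elapsed = 11:19 PM − 9:02 PM = 2 hours 17 minutes.

2 hours 17 minutes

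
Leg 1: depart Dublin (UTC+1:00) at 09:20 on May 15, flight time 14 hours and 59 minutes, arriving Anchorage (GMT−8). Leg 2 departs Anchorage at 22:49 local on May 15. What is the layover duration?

7 hours 30 minutes

Convert departure to UTC: 09:20 − 1:00 = 08:20 UTC on May 15.
Add 14 hours 59 minutes flight time → 23:19 UTC.
Anchorage is UTC−8:00, so local arrival = 23:19 − 8:00 = 15:19 on May 15.
Layover = 22:49 − 15:19 = 7 hours 30 minutes.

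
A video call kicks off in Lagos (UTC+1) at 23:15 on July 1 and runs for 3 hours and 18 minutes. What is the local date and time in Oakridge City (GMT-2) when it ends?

23:33 on Jul 1

Convert start to UTC: 23:15 − 1:00 = 22:15 UTC on Jul 1.
Add 3 hours 18 minutes duration → 01:33 UTC (Jul 2).
Oakridge City is UTC−2:00, so local end time = 01:33 − 2:00 = 23:33 on Jul 1.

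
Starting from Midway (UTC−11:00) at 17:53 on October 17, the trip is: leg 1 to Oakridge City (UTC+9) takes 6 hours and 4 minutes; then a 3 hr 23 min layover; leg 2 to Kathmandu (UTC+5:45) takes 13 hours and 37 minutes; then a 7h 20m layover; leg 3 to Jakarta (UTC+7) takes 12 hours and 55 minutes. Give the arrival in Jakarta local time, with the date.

Convert departure to UTC: 17:53 + 11:00 = 04:53 UTC on Oct 18.
Add 6 hours and 4 minutes leg 1 → 10:57 UTC.
Add 3 hours and 23 minutes layover in Oakridge City → 14:20 UTC.
Add 13 hours and 37 minutes leg 2 → 03:57 UTC (Oct 19).
Add 7 hours 20 minutes layover in Kathmandu → 11:17 UTC.
Add 12 hours and 55 minutes leg 3 → 00:12 UTC (Oct 20).
Jakarta is UTC+7:00, so local arrival = 00:12 + 7:00 = 07:12 on Oct 20.

07:12 on October 20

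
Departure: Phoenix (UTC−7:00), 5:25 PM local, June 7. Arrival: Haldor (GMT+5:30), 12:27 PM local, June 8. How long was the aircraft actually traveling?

Departure in UTC: 5:25 PM + 7:00 = 12:25 AM on Jun 8.
Arrival in UTC: 12:27 PM − 5:30 = 6:57 AM on Jun 8.
Elapsed = 6:57 AM − 12:25 AM = 6 hours 32 minutes.

6 hours 32 minutes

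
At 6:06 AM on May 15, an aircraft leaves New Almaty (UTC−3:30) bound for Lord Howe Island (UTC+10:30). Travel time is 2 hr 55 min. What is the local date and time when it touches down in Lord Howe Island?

11:01 PM on May 15

Lord Howe Island is 14:00 ahead of New Almaty.
After 2 hours 55 minutes it is 9:01 AM in New Almaty.
Shift by the zone difference: 9:01 AM + 14:00 = 11:01 PM on May 15 in Lord Howe Island.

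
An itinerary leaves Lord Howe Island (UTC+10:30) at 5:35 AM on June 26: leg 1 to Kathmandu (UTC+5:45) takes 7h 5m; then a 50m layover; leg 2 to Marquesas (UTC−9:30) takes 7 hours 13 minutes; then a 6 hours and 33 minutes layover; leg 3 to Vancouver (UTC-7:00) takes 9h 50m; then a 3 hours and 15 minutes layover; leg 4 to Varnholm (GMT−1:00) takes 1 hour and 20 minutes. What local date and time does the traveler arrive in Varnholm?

Convert departure to UTC: 5:35 AM − 10:30 = 7:05 PM UTC on Jun 25.
Add 7 hours 5 minutes leg 1 → 2:10 AM UTC (Jun 26).
Add 50 minutes layover in Kathmandu → 3:00 AM UTC.
Add 7 hours and 13 minutes leg 2 → 10:13 AM UTC.
Add 6 hours 33 minutes layover in Marquesas → 4:46 PM UTC.
Add 9 hours 50 minutes leg 3 → 2:36 AM UTC (Jun 27).
Add 3 hours 15 minutes layover in Vancouver → 5:51 AM UTC.
Add 1 hour 20 minutes leg 4 → 7:11 AM UTC.
Varnholm is UTC−1:00, so local arrival = 7:11 AM − 1:00 = 6:11 AM on Jun 27.

6:11 AM on Jun 27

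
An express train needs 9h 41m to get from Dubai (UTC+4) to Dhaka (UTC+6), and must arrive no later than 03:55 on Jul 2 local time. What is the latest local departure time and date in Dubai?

Target arrival in UTC: 03:55 − 6:00 = 21:55 on Jul 1.
Subtract 9 hours and 41 minutes → departure 12:14 UTC on Jul 1.
Dubai is UTC+4:00: 12:14 + 4:00 = 16:14 on Jul 1.

16:14 on Jul 1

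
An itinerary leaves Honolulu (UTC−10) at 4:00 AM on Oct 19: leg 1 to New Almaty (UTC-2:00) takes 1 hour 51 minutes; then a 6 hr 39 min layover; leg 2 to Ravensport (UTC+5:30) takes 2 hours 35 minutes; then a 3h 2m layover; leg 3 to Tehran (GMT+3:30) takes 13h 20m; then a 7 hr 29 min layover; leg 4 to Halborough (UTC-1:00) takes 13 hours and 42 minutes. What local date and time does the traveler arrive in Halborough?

1:38 PM on Oct 21

Convert departure to UTC: 4:00 AM + 10:00 = 2:00 PM UTC on Oct 19.
Add 1 hour 51 minutes leg 1 → 3:51 PM UTC.
Add 6 hours 39 minutes layover in New Almaty → 10:30 PM UTC.
Add 2 hours 35 minutes leg 2 → 1:05 AM UTC (Oct 20).
Add 3 hours 2 minutes layover in Ravensport → 4:07 AM UTC.
Add 13 hours 20 minutes leg 3 → 5:27 PM UTC.
Add 7 hours and 29 minutes layover in Tehran → 12:56 AM UTC (Oct 21).
Add 13 hours and 42 minutes leg 4 → 2:38 PM UTC.
Halborough is UTC−1:00, so local arrival = 2:38 PM − 1:00 = 1:38 PM on Oct 21.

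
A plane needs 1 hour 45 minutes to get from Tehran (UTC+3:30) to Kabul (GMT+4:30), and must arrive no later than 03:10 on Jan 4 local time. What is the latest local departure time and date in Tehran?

00:25 on January 4

Target arrival in UTC: 03:10 − 4:30 = 22:40 on Jan 3.
Subtract 1 hour and 45 minutes → departure 20:55 UTC on Jan 3.
Tehran is UTC+3:30: 20:55 + 3:30 = 00:25 on Jan 4.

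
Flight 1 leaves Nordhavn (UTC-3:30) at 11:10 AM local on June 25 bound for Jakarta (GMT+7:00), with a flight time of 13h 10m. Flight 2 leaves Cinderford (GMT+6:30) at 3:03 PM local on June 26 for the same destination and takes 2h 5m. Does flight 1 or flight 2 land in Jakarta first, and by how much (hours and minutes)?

Flight 1 in UTC: 11:10 AM + 3:30 = 2:40 PM on Jun 25.
+13 hours 10 minutes → arrive 3:50 AM UTC on Jun 26.
Flight 2 in UTC: 3:03 PM − 6:30 = 8:33 AM on Jun 26.
+2 hours 5 minutes → arrive 10:38 AM UTC on Jun 26.
Flight 1 lands earlier by 6 hours 48 minutes.

the first, by 6 hours 48 minutes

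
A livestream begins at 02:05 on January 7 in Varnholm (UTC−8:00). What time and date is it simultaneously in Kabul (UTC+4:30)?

14:35 on Jan 7

Kabul is 12:30 ahead of Varnholm.
Shift by the zone difference: 02:05 + 12:30 = 14:35 on Jan 7 in Kabul.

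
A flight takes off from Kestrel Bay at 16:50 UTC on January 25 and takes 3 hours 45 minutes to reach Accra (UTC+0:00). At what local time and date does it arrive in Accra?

20:35 on January 25

Departure is given in UTC: 16:50 on Jan 25.
Add 3 hours 45 minutes → 20:35 UTC.
Accra is UTC+0, so local arrival is 20:35 on Jan 25.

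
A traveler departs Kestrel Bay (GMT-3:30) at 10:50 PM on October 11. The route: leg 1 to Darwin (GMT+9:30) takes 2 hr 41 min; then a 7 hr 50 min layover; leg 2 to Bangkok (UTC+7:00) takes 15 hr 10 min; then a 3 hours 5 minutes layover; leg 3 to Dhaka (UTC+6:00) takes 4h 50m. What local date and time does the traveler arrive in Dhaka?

Convert departure to UTC: 10:50 PM + 3:30 = 2:20 AM UTC on Oct 12.
Add 2 hours 41 minutes leg 1 → 5:01 AM UTC.
Add 7 hours and 50 minutes layover in Darwin → 12:51 PM UTC.
Add 15 hours 10 minutes leg 2 → 4:01 AM UTC (Oct 13).
Add 3 hours 5 minutes layover in Bangkok → 7:06 AM UTC.
Add 4 hours 50 minutes leg 3 → 11:56 AM UTC.
Dhaka is UTC+6:00, so local arrival = 11:56 AM + 6:00 = 5:56 PM on Oct 13.

5:56 PM on Oct 13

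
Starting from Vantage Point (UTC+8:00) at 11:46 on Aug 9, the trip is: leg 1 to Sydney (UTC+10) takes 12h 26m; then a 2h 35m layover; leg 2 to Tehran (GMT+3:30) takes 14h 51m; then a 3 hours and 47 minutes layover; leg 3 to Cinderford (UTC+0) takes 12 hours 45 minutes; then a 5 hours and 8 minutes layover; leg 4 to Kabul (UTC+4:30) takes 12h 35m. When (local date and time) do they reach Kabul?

Convert departure to UTC: 11:46 − 8:00 = 03:46 UTC on Aug 9.
Add 12 hours 26 minutes leg 1 → 16:12 UTC.
Add 2 hours and 35 minutes layover in Sydney → 18:47 UTC.
Add 14 hours 51 minutes leg 2 → 09:38 UTC (Aug 10).
Add 3 hours and 47 minutes layover in Tehran → 13:25 UTC.
Add 12 hours and 45 minutes leg 3 → 02:10 UTC (Aug 11).
Add 5 hours 8 minutes layover in Cinderford → 07:18 UTC.
Add 12 hours 35 minutes leg 4 → 19:53 UTC.
Kabul is UTC+4:30, so local arrival = 19:53 + 4:30 = 00:23 on Aug 12.

00:23 on Aug 12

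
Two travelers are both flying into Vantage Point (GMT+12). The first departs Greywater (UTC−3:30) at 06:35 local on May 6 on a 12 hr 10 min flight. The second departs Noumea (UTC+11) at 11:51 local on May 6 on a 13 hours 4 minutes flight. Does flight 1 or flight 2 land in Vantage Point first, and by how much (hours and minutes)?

the second, by 8 hours 20 minutes

Flight 1 in UTC: 06:35 + 3:30 = 10:05 on May 6.
+12 hours and 10 minutes → arrive 22:15 UTC on May 6.
Flight 2 in UTC: 11:51 − 11:00 = 00:51 on May 6.
+13 hours and 4 minutes → arrive 13:55 UTC on May 6.
Flight 2 lands earlier by 8 hours 20 minutes.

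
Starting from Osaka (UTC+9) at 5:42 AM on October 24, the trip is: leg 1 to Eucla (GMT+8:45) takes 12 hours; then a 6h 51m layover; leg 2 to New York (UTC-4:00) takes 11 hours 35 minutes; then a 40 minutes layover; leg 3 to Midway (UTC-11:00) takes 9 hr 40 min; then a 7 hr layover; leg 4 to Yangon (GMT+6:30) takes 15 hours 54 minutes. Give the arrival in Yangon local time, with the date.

6:52 PM on October 26

Convert departure to UTC: 5:42 AM − 9:00 = 8:42 PM UTC on Oct 23.
Add 12 hours leg 1 → 8:42 AM UTC (Oct 24).
Add 6 hours and 51 minutes layover in Eucla → 3:33 PM UTC.
Add 11 hours 35 minutes leg 2 → 3:08 AM UTC (Oct 25).
Add 40 minutes layover in New York → 3:48 AM UTC.
Add 9 hours and 40 minutes leg 3 → 1:28 PM UTC.
Add 7 hours layover in Midway → 8:28 PM UTC.
Add 15 hours and 54 minutes leg 4 → 12:22 PM UTC (Oct 26).
Yangon is UTC+6:30, so local arrival = 12:22 PM + 6:30 = 6:52 PM on Oct 26.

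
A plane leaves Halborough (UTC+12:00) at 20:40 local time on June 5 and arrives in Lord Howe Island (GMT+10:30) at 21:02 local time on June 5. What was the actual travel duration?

Departure in UTC: 20:40 − 12:00 = 08:40 on Jun 5.
Arrival in UTC: 21:02 − 10:30 = 10:32 on Jun 5.
Elapsed = 10:32 − 08:40 = 1 hour 52 minutes.

1 hour 52 minutes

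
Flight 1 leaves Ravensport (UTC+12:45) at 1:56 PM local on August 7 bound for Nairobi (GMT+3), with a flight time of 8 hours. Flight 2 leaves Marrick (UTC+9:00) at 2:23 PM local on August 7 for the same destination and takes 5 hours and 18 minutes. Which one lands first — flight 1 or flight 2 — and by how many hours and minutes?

the first, by 1 hour 30 minutes

Flight 1 in UTC: 1:56 PM − 12:45 = 1:11 AM on Aug 7.
+8 hours → arrive 9:11 AM UTC on Aug 7.
Flight 2 in UTC: 2:23 PM − 9:00 = 5:23 AM on Aug 7.
+5 hours and 18 minutes → arrive 10:41 AM UTC on Aug 7.
Flight 1 lands earlier by 1 hour 30 minutes.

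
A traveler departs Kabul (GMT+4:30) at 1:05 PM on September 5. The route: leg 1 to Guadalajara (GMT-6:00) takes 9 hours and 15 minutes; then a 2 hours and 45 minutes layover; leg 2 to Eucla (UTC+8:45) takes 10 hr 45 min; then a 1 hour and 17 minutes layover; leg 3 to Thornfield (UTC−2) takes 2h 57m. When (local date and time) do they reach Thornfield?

9:34 AM on September 6

Convert departure to UTC: 1:05 PM − 4:30 = 8:35 AM UTC on Sep 5.
Add 9 hours 15 minutes leg 1 → 5:50 PM UTC.
Add 2 hours 45 minutes layover in Guadalajara → 8:35 PM UTC.
Add 10 hours 45 minutes leg 2 → 7:20 AM UTC (Sep 6).
Add 1 hour and 17 minutes layover in Eucla → 8:37 AM UTC.
Add 2 hours and 57 minutes leg 3 → 11:34 AM UTC.
Thornfield is UTC−2:00, so local arrival = 11:34 AM − 2:00 = 9:34 AM on Sep 6.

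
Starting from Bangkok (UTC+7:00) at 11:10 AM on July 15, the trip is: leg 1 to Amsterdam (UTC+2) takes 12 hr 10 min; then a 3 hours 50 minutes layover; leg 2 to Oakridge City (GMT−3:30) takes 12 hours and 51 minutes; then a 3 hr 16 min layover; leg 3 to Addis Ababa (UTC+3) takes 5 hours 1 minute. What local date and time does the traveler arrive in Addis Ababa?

Convert departure to UTC: 11:10 AM − 7:00 = 4:10 AM UTC on Jul 15.
Add 12 hours and 10 minutes leg 1 → 4:20 PM UTC.
Add 3 hours 50 minutes layover in Amsterdam → 8:10 PM UTC.
Add 12 hours 51 minutes leg 2 → 9:01 AM UTC (Jul 16).
Add 3 hours 16 minutes layover in Oakridge City → 12:17 PM UTC.
Add 5 hours and 1 minute leg 3 → 5:18 PM UTC.
Addis Ababa is UTC+3:00, so local arrival = 5:18 PM + 3:00 = 8:18 PM on Jul 16.

8:18 PM on July 16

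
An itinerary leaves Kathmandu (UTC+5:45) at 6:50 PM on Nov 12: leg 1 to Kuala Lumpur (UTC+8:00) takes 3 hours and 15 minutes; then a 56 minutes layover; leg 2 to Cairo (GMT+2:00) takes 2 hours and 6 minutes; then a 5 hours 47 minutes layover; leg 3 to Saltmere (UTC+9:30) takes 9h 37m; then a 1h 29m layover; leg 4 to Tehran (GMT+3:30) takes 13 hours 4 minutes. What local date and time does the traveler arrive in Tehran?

4:49 AM on Nov 14

Convert departure to UTC: 6:50 PM − 5:45 = 1:05 PM UTC on Nov 12.
Add 3 hours 15 minutes leg 1 → 4:20 PM UTC.
Add 56 minutes layover in Kuala Lumpur → 5:16 PM UTC.
Add 2 hours and 6 minutes leg 2 → 7:22 PM UTC.
Add 5 hours and 47 minutes layover in Cairo → 1:09 AM UTC (Nov 13).
Add 9 hours and 37 minutes leg 3 → 10:46 AM UTC.
Add 1 hour and 29 minutes layover in Saltmere → 12:15 PM UTC.
Add 13 hours 4 minutes leg 4 → 1:19 AM UTC (Nov 14).
Tehran is UTC+3:30, so local arrival = 1:19 AM + 3:30 = 4:49 AM on Nov 14.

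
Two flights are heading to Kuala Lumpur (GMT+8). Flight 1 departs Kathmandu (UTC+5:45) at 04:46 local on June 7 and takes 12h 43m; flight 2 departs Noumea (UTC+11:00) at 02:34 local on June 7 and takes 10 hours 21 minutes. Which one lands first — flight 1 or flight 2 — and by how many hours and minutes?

Flight 1 in UTC: 04:46 − 5:45 = 23:01 on Jun 6.
+12 hours 43 minutes → arrive 11:44 UTC on Jun 7.
Flight 2 in UTC: 02:34 − 11:00 = 15:34 on Jun 6.
+10 hours and 21 minutes → arrive 01:55 UTC on Jun 7.
Flight 2 lands earlier by 9 hours 49 minutes.

the second, by 9 hours 49 minutes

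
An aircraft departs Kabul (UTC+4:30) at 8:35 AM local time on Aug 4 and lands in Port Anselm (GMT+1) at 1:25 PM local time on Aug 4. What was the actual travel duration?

Departure in UTC: 8:35 AM − 4:30 = 4:05 AM on Aug 4.
Arrival in UTC: 1:25 PM − 1:00 = 12:25 PM on Aug 4.
Elapsed = 12:25 PM − 4:05 AM = 8 hours 20 minutes.

8 hours 20 minutes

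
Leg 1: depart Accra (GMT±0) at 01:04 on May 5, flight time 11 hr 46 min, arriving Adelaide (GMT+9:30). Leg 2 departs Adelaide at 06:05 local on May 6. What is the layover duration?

7 hours 45 minutes

Accra is at UTC+0, so departure is already 01:04 UTC on May 5.
Add 11 hours 46 minutes flight time → 12:50 UTC.
Adelaide is UTC+9:30, so local arrival = 12:50 + 9:30 = 22:20 on May 5.
Layover = 06:05 − 22:20 (+1 day) = 7 hours 45 minutes.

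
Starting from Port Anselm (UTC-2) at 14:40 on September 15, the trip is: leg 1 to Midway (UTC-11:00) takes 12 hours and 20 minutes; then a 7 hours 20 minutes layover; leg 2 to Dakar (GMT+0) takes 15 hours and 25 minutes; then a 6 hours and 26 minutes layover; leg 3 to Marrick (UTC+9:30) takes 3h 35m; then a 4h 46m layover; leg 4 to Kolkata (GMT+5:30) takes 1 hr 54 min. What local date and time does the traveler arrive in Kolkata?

01:56 on Sep 18

Convert departure to UTC: 14:40 + 2:00 = 16:40 UTC on Sep 15.
Add 12 hours 20 minutes leg 1 → 05:00 UTC (Sep 16).
Add 7 hours 20 minutes layover in Midway → 12:20 UTC.
Add 15 hours 25 minutes leg 2 → 03:45 UTC (Sep 17).
Add 6 hours 26 minutes layover in Dakar → 10:11 UTC.
Add 3 hours 35 minutes leg 3 → 13:46 UTC.
Add 4 hours 46 minutes layover in Marrick → 18:32 UTC.
Add 1 hour and 54 minutes leg 4 → 20:26 UTC.
Kolkata is UTC+5:30, so local arrival = 20:26 + 5:30 = 01:56 on Sep 18.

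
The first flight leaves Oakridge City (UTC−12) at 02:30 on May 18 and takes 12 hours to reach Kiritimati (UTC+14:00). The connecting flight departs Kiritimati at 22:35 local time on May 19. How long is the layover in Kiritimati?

6 hours 5 minutes

Convert departure to UTC: 02:30 + 12:00 = 14:30 UTC on May 18.
Add 12 hours flight time → 02:30 UTC (May 19).
Kiritimati is UTC+14:00, so local arrival = 02:30 + 14:00 = 16:30 on May 19.
Layover = 22:35 − 16:30 = 6 hours 5 minutes.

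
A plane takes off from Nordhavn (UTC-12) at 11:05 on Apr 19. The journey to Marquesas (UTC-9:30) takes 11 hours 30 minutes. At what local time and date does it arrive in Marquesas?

01:05 on Apr 20

Marquesas is 2:30 ahead of Nordhavn.
After 11 hours and 30 minutes it is 22:35 in Nordhavn.
Shift by the zone difference: 22:35 + 2:30 = 01:05 on Apr 20 in Marquesas.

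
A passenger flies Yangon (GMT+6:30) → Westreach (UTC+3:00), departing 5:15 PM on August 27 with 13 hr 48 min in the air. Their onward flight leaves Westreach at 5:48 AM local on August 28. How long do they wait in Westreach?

Convert departure to UTC: 5:15 PM − 6:30 = 10:45 AM UTC on Aug 27.
Add 13 hours 48 minutes flight time → 12:33 AM UTC (Aug 28).
Westreach is UTC+3:00, so local arrival = 12:33 AM + 3:00 = 3:33 AM on Aug 28.
Layover = 5:48 AM − 3:33 AM = 2 hours 15 minutes.

2 hours 15 minutes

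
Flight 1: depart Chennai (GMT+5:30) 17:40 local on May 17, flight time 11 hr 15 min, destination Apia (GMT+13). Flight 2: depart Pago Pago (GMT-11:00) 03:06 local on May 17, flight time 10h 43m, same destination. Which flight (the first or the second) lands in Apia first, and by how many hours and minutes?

Flight 1 in UTC: 17:40 − 5:30 = 12:10 on May 17.
+11 hours 15 minutes → arrive 23:25 UTC on May 17.
Flight 2 in UTC: 03:06 + 11:00 = 14:06 on May 17.
+10 hours and 43 minutes → arrive 00:49 UTC on May 18.
Flight 1 lands earlier by 1 hour 24 minutes.

the first, by 1 hour 24 minutes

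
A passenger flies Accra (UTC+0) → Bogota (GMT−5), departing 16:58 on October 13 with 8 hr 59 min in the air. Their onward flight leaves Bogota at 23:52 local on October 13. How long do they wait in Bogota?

Accra is at UTC+0, so departure is already 16:58 UTC on Oct 13.
Add 8 hours 59 minutes flight time → 01:57 UTC (Oct 14).
Bogota is UTC−5:00, so local arrival = 01:57 − 5:00 = 20:57 on Oct 13.
Layover = 23:52 − 20:57 = 2 hours 55 minutes.

2 hours 55 minutes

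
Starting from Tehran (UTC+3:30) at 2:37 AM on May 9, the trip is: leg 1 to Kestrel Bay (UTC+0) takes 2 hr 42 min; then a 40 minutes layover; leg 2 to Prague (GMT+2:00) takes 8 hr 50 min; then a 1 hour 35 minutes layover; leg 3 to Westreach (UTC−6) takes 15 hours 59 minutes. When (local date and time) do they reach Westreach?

10:53 PM on May 9

Convert departure to UTC: 2:37 AM − 3:30 = 11:07 PM UTC on May 8.
Add 2 hours 42 minutes leg 1 → 1:49 AM UTC (May 9).
Add 40 minutes layover in Kestrel Bay → 2:29 AM UTC.
Add 8 hours and 50 minutes leg 2 → 11:19 AM UTC.
Add 1 hour 35 minutes layover in Prague → 12:54 PM UTC.
Add 15 hours and 59 minutes leg 3 → 4:53 AM UTC (May 10).
Westreach is UTC−6:00, so local arrival = 4:53 AM − 6:00 = 10:53 PM on May 9.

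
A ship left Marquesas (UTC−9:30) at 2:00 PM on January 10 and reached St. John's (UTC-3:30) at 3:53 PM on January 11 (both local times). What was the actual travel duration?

St. John's is 6:00 ahead of Marquesas.
Clock-face elapsed time (ignoring zones) is 25 hours 53 minutes.
Actual elapsed = 25 hours 53 minutes − 6:00 = 19 hours 53 minutes.

19 hours 53 minutes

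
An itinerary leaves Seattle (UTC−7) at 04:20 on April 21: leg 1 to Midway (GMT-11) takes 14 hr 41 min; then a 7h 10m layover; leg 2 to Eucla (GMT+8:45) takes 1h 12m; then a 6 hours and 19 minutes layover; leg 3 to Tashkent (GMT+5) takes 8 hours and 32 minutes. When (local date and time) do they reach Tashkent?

06:14 on April 23

Convert departure to UTC: 04:20 + 7:00 = 11:20 UTC on Apr 21.
Add 14 hours 41 minutes leg 1 → 02:01 UTC (Apr 22).
Add 7 hours 10 minutes layover in Midway → 09:11 UTC.
Add 1 hour and 12 minutes leg 2 → 10:23 UTC.
Add 6 hours and 19 minutes layover in Eucla → 16:42 UTC.
Add 8 hours 32 minutes leg 3 → 01:14 UTC (Apr 23).
Tashkent is UTC+5:00, so local arrival = 01:14 + 5:00 = 06:14 on Apr 23.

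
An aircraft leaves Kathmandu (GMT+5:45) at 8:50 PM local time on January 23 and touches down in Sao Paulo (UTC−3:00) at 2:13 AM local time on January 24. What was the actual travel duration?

14 hours 8 minutes

Sao Paulo is 8:45 behind Kathmandu.
Clock-face elapsed time (ignoring zones) is 5 hours 23 minutes.
Actual elapsed = 5 hours 23 minutes + 8:45 = 14 hours 8 minutes.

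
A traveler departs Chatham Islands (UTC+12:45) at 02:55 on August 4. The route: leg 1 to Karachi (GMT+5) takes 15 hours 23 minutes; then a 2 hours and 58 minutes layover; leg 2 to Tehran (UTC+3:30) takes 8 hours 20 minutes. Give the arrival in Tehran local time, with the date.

20:21 on Aug 4

Convert departure to UTC: 02:55 − 12:45 = 14:10 UTC on Aug 3.
Add 15 hours 23 minutes leg 1 → 05:33 UTC (Aug 4).
Add 2 hours 58 minutes layover in Karachi → 08:31 UTC.
Add 8 hours and 20 minutes leg 2 → 16:51 UTC.
Tehran is UTC+3:30, so local arrival = 16:51 + 3:30 = 20:21 on Aug 4.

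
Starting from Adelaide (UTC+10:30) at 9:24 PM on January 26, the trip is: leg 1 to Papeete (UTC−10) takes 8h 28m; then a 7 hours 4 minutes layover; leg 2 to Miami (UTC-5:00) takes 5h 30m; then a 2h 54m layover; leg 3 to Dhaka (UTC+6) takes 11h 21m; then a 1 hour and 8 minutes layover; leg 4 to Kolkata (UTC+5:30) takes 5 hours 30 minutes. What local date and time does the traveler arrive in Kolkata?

10:19 AM on January 28

Convert departure to UTC: 9:24 PM − 10:30 = 10:54 AM UTC on Jan 26.
Add 8 hours 28 minutes leg 1 → 7:22 PM UTC.
Add 7 hours 4 minutes layover in Papeete → 2:26 AM UTC (Jan 27).
Add 5 hours 30 minutes leg 2 → 7:56 AM UTC.
Add 2 hours and 54 minutes layover in Miami → 10:50 AM UTC.
Add 11 hours and 21 minutes leg 3 → 10:11 PM UTC.
Add 1 hour and 8 minutes layover in Dhaka → 11:19 PM UTC.
Add 5 hours 30 minutes leg 4 → 4:49 AM UTC (Jan 28).
Kolkata is UTC+5:30, so local arrival = 4:49 AM + 5:30 = 10:19 AM on Jan 28.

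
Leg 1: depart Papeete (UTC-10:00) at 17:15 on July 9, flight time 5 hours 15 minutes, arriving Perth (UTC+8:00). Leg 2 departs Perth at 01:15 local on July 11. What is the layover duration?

Convert departure to UTC: 17:15 + 10:00 = 03:15 UTC on Jul 10.
Add 5 hours 15 minutes flight time → 08:30 UTC.
Perth is UTC+8:00, so local arrival = 08:30 + 8:00 = 16:30 on Jul 10.
Layover = 01:15 − 16:30 (+1 day) = 8 hours 45 minutes.

8 hours 45 minutes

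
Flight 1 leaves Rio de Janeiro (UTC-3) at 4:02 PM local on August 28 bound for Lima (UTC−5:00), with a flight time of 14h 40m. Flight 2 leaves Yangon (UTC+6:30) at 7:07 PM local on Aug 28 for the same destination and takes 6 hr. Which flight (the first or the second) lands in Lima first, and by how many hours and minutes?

the second, by 15 hours 5 minutes

Flight 1 in UTC: 4:02 PM + 3:00 = 7:02 PM on Aug 28.
+14 hours and 40 minutes → arrive 9:42 AM UTC on Aug 29.
Flight 2 in UTC: 7:07 PM − 6:30 = 12:37 PM on Aug 28.
+6 hours → arrive 6:37 PM UTC on Aug 28.
Flight 2 lands earlier by 15 hours 5 minutes.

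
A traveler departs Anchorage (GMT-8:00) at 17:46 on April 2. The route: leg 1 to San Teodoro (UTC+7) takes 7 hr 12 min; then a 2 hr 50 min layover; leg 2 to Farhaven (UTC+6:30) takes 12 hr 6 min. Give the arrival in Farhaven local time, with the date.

06:24 on April 4

Convert departure to UTC: 17:46 + 8:00 = 01:46 UTC on Apr 3.
Add 7 hours 12 minutes leg 1 → 08:58 UTC.
Add 2 hours and 50 minutes layover in San Teodoro → 11:48 UTC.
Add 12 hours 6 minutes leg 2 → 23:54 UTC.
Farhaven is UTC+6:30, so local arrival = 23:54 + 6:30 = 06:24 on Apr 4.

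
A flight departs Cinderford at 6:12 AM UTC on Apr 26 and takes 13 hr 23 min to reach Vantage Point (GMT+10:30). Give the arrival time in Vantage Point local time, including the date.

Departure is given in UTC: 6:12 AM on Apr 26.
Add 13 hours and 23 minutes → 7:35 PM UTC.
Vantage Point is UTC+10:30: 7:35 PM + 10:30 = 6:05 AM on Apr 27.

6:05 AM on April 27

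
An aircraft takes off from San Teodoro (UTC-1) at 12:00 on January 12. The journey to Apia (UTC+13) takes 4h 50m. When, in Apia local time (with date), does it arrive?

06:50 on Jan 13

Convert departure to UTC: 12:00 + 1:00 = 13:00 UTC on Jan 12.
Add 4 hours 50 minutes travel time → 17:50 UTC.
Apia is UTC+13:00, so local arrival = 17:50 + 13:00 = 06:50 on Jan 13.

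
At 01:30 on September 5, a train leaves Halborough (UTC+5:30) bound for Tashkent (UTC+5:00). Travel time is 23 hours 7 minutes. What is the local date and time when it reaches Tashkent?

00:07 on September 6

Convert departure to UTC: 01:30 − 5:30 = 20:00 UTC on Sep 4.
Add 23 hours 7 minutes travel time → 19:07 UTC (Sep 5).
Tashkent is UTC+5:00, so local arrival = 19:07 + 5:00 = 00:07 on Sep 6.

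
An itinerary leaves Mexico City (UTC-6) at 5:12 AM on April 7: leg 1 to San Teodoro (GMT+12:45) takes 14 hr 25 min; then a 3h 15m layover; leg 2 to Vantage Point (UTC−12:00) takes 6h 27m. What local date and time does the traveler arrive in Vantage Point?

11:19 PM on April 7

Convert departure to UTC: 5:12 AM + 6:00 = 11:12 AM UTC on Apr 7.
Add 14 hours 25 minutes leg 1 → 1:37 AM UTC (Apr 8).
Add 3 hours 15 minutes layover in San Teodoro → 4:52 AM UTC.
Add 6 hours 27 minutes leg 2 → 11:19 AM UTC.
Vantage Point is UTC−12:00, so local arrival = 11:19 AM − 12:00 = 11:19 PM on Apr 7.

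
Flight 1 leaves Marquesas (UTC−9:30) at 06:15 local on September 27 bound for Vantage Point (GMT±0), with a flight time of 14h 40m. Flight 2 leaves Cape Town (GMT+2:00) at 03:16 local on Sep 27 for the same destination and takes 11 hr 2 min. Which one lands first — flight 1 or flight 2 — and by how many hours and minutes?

the second, by 18 hours 7 minutes

Flight 1 in UTC: 06:15 + 9:30 = 15:45 on Sep 27.
+14 hours and 40 minutes → arrive 06:25 UTC on Sep 28.
Flight 2 in UTC: 03:16 − 2:00 = 01:16 on Sep 27.
+11 hours 2 minutes → arrive 12:18 UTC on Sep 27.
Flight 2 lands earlier by 18 hours 7 minutes.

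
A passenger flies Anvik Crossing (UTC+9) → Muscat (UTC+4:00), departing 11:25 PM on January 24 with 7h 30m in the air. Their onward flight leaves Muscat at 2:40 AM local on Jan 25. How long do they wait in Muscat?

45 minutes

Convert departure to UTC: 11:25 PM − 9:00 = 2:25 PM UTC on Jan 24.
Add 7 hours 30 minutes flight time → 9:55 PM UTC.
Muscat is UTC+4:00, so local arrival = 9:55 PM + 4:00 = 1:55 AM on Jan 25.
Layover = 2:40 AM − 1:55 AM = 45 minutes.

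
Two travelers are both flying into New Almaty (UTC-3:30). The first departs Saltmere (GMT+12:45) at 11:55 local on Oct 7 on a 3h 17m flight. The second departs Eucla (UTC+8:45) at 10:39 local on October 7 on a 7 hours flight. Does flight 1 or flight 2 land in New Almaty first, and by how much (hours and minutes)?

the first, by 6 hours 27 minutes

Flight 1 in UTC: 11:55 − 12:45 = 23:10 on Oct 6.
+3 hours and 17 minutes → arrive 02:27 UTC on Oct 7.
Flight 2 in UTC: 10:39 − 8:45 = 01:54 on Oct 7.
+7 hours → arrive 08:54 UTC on Oct 7.
Flight 1 lands earlier by 6 hours 27 minutes.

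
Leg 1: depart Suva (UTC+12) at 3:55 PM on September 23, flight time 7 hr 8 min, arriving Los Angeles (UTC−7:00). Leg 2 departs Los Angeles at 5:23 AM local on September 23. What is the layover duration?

Convert departure to UTC: 3:55 PM − 12:00 = 3:55 AM UTC on Sep 23.
Add 7 hours and 8 minutes flight time → 11:03 AM UTC.
Los Angeles is UTC−7:00, so local arrival = 11:03 AM − 7:00 = 4:03 AM on Sep 23.
Layover = 5:23 AM − 4:03 AM = 1 hour 20 minutes.

1 hour 20 minutes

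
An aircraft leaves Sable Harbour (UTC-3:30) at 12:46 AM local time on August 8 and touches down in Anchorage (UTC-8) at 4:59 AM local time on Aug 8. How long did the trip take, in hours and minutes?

8 hours 43 minutes

Departure in UTC: 12:46 AM + 3:30 = 4:16 AM on Aug 8.
Arrival in UTC: 4:59 AM + 8:00 = 12:59 PM on Aug 8.
Elapsed = 12:59 PM − 4:16 AM = 8 hours 43 minutes.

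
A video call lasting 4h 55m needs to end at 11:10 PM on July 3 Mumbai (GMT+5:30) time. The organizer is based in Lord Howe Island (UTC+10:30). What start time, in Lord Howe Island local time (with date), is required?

11:15 PM on Jul 3

Target end time in UTC: 11:10 PM − 5:30 = 5:40 PM on Jul 3.
Subtract 4 hours 55 minutes → start 12:45 PM UTC on Jul 3.
Lord Howe Island is UTC+10:30: 12:45 PM + 10:30 = 11:15 PM on Jul 3.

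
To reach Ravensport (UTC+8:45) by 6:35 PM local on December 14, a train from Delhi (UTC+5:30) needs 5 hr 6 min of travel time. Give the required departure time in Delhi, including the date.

10:14 AM on December 14

Target arrival in UTC: 6:35 PM − 8:45 = 9:50 AM on Dec 14.
Subtract 5 hours and 6 minutes → departure 4:44 AM UTC on Dec 14.
Delhi is UTC+5:30: 4:44 AM + 5:30 = 10:14 AM on Dec 14.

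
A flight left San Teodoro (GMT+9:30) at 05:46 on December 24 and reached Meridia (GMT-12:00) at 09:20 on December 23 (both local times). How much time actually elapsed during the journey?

Departure in UTC: 05:46 − 9:30 = 20:16 on Dec 23.
Arrival in UTC: 09:20 + 12:00 = 21:20 on Dec 23.
Elapsed = 21:20 − 20:16 = 1 hour 4 minutes.

1 hour 4 minutes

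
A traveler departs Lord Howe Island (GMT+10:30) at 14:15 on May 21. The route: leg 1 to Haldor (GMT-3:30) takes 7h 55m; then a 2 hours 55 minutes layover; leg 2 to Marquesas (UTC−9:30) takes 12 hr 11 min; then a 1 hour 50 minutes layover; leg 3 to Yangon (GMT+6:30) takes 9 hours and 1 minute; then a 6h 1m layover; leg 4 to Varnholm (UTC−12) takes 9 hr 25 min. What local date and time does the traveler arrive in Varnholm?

Convert departure to UTC: 14:15 − 10:30 = 03:45 UTC on May 21.
Add 7 hours 55 minutes leg 1 → 11:40 UTC.
Add 2 hours 55 minutes layover in Haldor → 14:35 UTC.
Add 12 hours and 11 minutes leg 2 → 02:46 UTC (May 22).
Add 1 hour and 50 minutes layover in Marquesas → 04:36 UTC.
Add 9 hours 1 minute leg 3 → 13:37 UTC.
Add 6 hours and 1 minute layover in Yangon → 19:38 UTC.
Add 9 hours and 25 minutes leg 4 → 05:03 UTC (May 23).
Varnholm is UTC−12:00, so local arrival = 05:03 − 12:00 = 17:03 on May 22.

17:03 on May 22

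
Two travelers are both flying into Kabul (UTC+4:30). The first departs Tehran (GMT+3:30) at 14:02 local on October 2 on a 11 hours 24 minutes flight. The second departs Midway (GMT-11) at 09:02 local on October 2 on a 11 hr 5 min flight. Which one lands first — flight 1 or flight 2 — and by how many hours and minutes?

the first, by 9 hours 11 minutes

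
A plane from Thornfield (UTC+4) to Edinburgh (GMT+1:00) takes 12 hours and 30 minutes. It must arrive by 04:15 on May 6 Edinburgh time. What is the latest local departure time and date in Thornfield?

Target arrival in UTC: 04:15 − 1:00 = 03:15 on May 6.
Subtract 12 hours 30 minutes → departure 14:45 UTC on May 5.
Thornfield is UTC+4:00: 14:45 + 4:00 = 18:45 on May 5.

18:45 on May 5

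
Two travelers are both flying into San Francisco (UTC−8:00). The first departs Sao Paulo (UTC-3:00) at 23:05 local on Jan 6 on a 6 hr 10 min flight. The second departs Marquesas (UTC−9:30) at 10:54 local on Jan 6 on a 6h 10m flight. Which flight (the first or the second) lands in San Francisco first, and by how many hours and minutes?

Flight 1 in UTC: 23:05 + 3:00 = 02:05 on Jan 7.
+6 hours 10 minutes → arrive 08:15 UTC on Jan 7.
Flight 2 in UTC: 10:54 + 9:30 = 20:24 on Jan 6.
+6 hours 10 minutes → arrive 02:34 UTC on Jan 7.
Flight 2 lands earlier by 5 hours 41 minutes.

the second, by 5 hours 41 minutes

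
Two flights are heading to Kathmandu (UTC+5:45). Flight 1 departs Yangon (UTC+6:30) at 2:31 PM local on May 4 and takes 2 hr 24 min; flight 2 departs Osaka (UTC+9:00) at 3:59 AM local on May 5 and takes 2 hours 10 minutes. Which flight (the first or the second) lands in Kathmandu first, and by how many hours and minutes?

the first, by 10 hours 44 minutes

Flight 1 in UTC: 2:31 PM − 6:30 = 8:01 AM on May 4.
+2 hours 24 minutes → arrive 10:25 AM UTC on May 4.
Flight 2 in UTC: 3:59 AM − 9:00 = 6:59 PM on May 4.
+2 hours 10 minutes → arrive 9:09 PM UTC on May 4.
Flight 1 lands earlier by 10 hours 44 minutes.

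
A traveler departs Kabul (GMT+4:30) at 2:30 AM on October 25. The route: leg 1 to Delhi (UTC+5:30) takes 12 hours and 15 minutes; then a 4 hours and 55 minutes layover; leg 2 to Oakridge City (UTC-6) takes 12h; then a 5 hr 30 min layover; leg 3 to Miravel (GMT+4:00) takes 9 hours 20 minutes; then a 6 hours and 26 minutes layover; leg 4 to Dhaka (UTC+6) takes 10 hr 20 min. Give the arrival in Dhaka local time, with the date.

4:46 PM on October 27

Convert departure to UTC: 2:30 AM − 4:30 = 10:00 PM UTC on Oct 24.
Add 12 hours and 15 minutes leg 1 → 10:15 AM UTC (Oct 25).
Add 4 hours 55 minutes layover in Delhi → 3:10 PM UTC.
Add 12 hours leg 2 → 3:10 AM UTC (Oct 26).
Add 5 hours 30 minutes layover in Oakridge City → 8:40 AM UTC.
Add 9 hours and 20 minutes leg 3 → 6:00 PM UTC.
Add 6 hours and 26 minutes layover in Miravel → 12:26 AM UTC (Oct 27).
Add 10 hours and 20 minutes leg 4 → 10:46 AM UTC.
Dhaka is UTC+6:00, so local arrival = 10:46 AM + 6:00 = 4:46 PM on Oct 27.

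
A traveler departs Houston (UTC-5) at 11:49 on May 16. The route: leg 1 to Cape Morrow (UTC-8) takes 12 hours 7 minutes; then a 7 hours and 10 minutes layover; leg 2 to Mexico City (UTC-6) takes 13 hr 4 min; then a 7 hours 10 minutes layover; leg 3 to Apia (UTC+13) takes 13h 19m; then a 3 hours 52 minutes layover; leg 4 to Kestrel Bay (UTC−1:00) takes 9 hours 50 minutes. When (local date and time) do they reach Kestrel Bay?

Convert departure to UTC: 11:49 + 5:00 = 16:49 UTC on May 16.
Add 12 hours 7 minutes leg 1 → 04:56 UTC (May 17).
Add 7 hours 10 minutes layover in Cape Morrow → 12:06 UTC.
Add 13 hours and 4 minutes leg 2 → 01:10 UTC (May 18).
Add 7 hours 10 minutes layover in Mexico City → 08:20 UTC.
Add 13 hours 19 minutes leg 3 → 21:39 UTC.
Add 3 hours and 52 minutes layover in Apia → 01:31 UTC (May 19).
Add 9 hours 50 minutes leg 4 → 11:21 UTC.
Kestrel Bay is UTC−1:00, so local arrival = 11:21 − 1:00 = 10:21 on May 19.

10:21 on May 19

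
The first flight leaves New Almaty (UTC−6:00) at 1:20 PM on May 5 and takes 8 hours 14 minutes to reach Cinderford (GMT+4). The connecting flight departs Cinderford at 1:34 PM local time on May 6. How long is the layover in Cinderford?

6 hours

Convert departure to UTC: 1:20 PM + 6:00 = 7:20 PM UTC on May 5.
Add 8 hours and 14 minutes flight time → 3:34 AM UTC (May 6).
Cinderford is UTC+4:00, so local arrival = 3:34 AM + 4:00 = 7:34 AM on May 6.
Layover = 1:34 PM − 7:34 AM = 6 hours.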